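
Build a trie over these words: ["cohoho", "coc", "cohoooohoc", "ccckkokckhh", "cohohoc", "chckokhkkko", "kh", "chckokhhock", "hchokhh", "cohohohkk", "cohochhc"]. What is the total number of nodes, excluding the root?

Count nodes per top-level branch (shared prefixes stored once):
  'c'-branch (ccckkokckhh, chckokhhock, chckokhkkko, coc, cohochhc, cohoho, cohohoc, cohohohkk, cohoooohoc): 45 nodes
  'h'-branch (hchokhh): 7 nodes
  'k'-branch (kh): 2 nodes
Sum: 54

54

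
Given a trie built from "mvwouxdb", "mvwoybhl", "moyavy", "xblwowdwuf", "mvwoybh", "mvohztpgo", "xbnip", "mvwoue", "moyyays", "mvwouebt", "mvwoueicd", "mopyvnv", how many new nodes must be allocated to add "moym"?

"moy" is already a path in the trie; the remaining "m" must be added.
Each of the 1 remaining characters creates one node.

1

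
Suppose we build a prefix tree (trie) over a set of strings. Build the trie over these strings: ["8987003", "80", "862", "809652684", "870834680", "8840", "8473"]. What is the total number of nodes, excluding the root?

31

For each word, the new-node count is its length minus the longest prefix already in the trie:
  "8987003" → 7 new (8, 9, 8, 7, 0, 0, 3)
  "80" → prefix "8" already present; 1 new (0)
  "862" → prefix "8" already present; 2 new (6, 2)
  "809652684" → prefix "80" already present; 7 new (9, 6, 5, 2, 6, 8, 4)
  "870834680" → prefix "8" already present; 8 new (7, 0, 8, 3, 4, 6, 8, 0)
  "8840" → prefix "8" already present; 3 new (8, 4, 0)
  "8473" → prefix "8" already present; 3 new (4, 7, 3)
Total nodes = 7 + 1 + 2 + 7 + 8 + 3 + 3 = 31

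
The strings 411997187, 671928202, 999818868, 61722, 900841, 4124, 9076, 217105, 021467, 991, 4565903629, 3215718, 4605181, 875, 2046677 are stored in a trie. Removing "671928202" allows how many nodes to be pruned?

8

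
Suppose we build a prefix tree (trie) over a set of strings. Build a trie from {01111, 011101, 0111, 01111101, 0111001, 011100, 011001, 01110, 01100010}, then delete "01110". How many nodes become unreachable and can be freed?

A node on "01110"'s path can go only if nothing else ends at it or branches off below it.
Every node on "01110" is still needed (e.g. by "011101"), so nothing is freed.
Nodes removed: 0

0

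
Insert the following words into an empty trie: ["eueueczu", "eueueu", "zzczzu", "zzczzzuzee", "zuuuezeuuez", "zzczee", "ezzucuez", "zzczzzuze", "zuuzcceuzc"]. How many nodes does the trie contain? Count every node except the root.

Trace insertions, counting only characters that open a new branch:
  "eueueczu" → 8 new (e, u, e, u, e, c, z, u)
  "eueueu" → prefix "eueue" already present; 1 new (u)
  "zzczzu" → 6 new (z, z, c, z, z, u)
  "zzczzzuzee" → prefix "zzczz" already present; 5 new (z, u, z, e, e)
  "zuuuezeuuez" → prefix "z" already present; 10 new (u, u, u, e, z, e, u, u, e, z)
  "zzczee" → prefix "zzcz" already present; 2 new (e, e)
  "ezzucuez" → prefix "e" already present; 7 new (z, z, u, c, u, e, z)
  "zzczzzuze" → prefix "zzczzzuze" already present; 0 new (none)
  "zuuzcceuzc" → prefix "zuu" already present; 7 new (z, c, c, e, u, z, c)
Total nodes = 8 + 1 + 6 + 5 + 10 + 2 + 7 + 0 + 7 = 46

46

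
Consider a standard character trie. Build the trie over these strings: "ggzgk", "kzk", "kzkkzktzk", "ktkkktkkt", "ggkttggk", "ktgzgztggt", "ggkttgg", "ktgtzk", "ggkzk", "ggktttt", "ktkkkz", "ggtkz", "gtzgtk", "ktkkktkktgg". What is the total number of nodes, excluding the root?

54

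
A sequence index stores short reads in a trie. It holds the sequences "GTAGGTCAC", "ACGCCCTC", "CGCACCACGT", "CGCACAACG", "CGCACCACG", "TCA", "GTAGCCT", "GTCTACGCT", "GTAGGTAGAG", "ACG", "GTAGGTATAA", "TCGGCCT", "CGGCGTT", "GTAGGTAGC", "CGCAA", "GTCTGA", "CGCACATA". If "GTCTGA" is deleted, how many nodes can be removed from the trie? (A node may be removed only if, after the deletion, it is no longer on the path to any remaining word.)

Walk "GTCTGA" from the leaf back toward the root, removing each node that no remaining word uses.
The suffix "GA" (2 nodes) is used only by "GTCTGA"; the node for "GTCT" still has the child "A", so pruning stops there.
Nodes removed: 2

2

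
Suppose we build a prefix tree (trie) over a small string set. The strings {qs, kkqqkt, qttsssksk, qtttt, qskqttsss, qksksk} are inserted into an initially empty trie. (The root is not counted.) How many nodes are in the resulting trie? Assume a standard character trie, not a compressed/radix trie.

For each word, the new-node count is its length minus the longest prefix already in the trie:
  "qs" → 2 new (q, s)
  "kkqqkt" → 6 new (k, k, q, q, k, t)
  "qttsssksk" → prefix "q" already present; 8 new (t, t, s, s, s, k, s, k)
  "qtttt" → prefix "qtt" already present; 2 new (t, t)
  "qskqttsss" → prefix "qs" already present; 7 new (k, q, t, t, s, s, s)
  "qksksk" → prefix "q" already present; 5 new (k, s, k, s, k)
Total nodes = 2 + 6 + 8 + 2 + 7 + 5 = 30

30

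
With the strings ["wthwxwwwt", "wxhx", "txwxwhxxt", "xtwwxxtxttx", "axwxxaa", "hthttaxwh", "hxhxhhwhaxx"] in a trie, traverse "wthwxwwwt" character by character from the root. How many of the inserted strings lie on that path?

Traverse "wthwxwwwt" character by character; count nodes along the way that are marked as word ends.
Prefixes of the query that are stored words: "wthwxwwwt"
Count: 1

1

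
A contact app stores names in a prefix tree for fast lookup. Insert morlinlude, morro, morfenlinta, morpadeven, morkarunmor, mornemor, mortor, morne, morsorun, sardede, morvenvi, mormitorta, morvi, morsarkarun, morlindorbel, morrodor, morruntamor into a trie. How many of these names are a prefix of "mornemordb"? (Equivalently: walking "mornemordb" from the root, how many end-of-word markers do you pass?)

Traverse "mornemordb" character by character; count nodes along the way that are marked as word ends.
Prefixes of the query that are stored words: "morne", "mornemor"
Count: 2

2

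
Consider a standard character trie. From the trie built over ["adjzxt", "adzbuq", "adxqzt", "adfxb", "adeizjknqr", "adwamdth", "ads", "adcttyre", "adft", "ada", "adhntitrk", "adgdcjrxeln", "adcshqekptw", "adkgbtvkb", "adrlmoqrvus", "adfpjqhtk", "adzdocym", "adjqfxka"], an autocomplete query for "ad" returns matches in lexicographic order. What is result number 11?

adjzxt

Filter for "ad…" and sort: "ada", "adcshqekptw", "adcttyre", "adeizjknqr", "adfpjqhtk", "adft", "adfxb", "adgdcjrxeln", "adhntitrk", "adjqfxka", "adjzxt", "adkgbtvkb", "adrlmoqrvus", "ads", "adwamdth", "adxqzt", "adzbuq", "adzdocym"
Position 11: adjzxt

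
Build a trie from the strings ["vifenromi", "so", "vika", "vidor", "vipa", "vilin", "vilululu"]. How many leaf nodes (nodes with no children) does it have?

A leaf is a node with no children — equivalently, the end of a word that is not a proper prefix of any other stored word.
Those words: "so", "vidor", "vifenromi", "vika", "vilin", "vilululu", "vipa"
Leaf count: 7

7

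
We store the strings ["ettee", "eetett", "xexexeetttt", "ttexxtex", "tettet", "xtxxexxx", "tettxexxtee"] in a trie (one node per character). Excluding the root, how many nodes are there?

Count nodes per top-level branch (shared prefixes stored once):
  'e'-branch (eetett, ettee): 10 nodes
  't'-branch (tettet, tettxexxtee, ttexxtex): 20 nodes
  'x'-branch (xexexeetttt, xtxxexxx): 18 nodes
Sum: 48

48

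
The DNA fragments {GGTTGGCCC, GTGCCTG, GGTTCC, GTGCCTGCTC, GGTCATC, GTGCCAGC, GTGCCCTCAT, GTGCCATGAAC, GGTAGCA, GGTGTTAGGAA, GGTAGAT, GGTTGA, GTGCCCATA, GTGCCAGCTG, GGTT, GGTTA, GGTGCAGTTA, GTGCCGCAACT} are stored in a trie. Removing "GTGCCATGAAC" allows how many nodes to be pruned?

5

A node on "GTGCCATGAAC"'s path can go only if nothing else ends at it or branches off below it.
The suffix "TGAAC" (5 nodes) is used only by "GTGCCATGAAC"; the node for "GTGCCA" still has the child "G", so pruning stops there.
Nodes removed: 5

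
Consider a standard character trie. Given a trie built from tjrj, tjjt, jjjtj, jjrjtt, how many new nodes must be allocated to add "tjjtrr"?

"tjjt" is already a path in the trie; the remaining "rr" must be added.
Each of the 2 remaining characters creates one node.

2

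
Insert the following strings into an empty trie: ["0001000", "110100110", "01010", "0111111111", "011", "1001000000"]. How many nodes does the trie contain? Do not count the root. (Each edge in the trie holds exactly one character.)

37

Insert word by word; a character creates a node only if that edge doesn't already exist:
  "0001000" → 7 new (0, 0, 0, 1, 0, 0, 0)
  "110100110" → 9 new (1, 1, 0, 1, 0, 0, 1, 1, 0)
  "01010" → prefix "0" already present; 4 new (1, 0, 1, 0)
  "0111111111" → prefix "01" already present; 8 new (1, 1, 1, 1, 1, 1, 1, 1)
  "011" → prefix "011" already present; 0 new (none)
  "1001000000" → prefix "1" already present; 9 new (0, 0, 1, 0, 0, 0, 0, 0, 0)
Total nodes = 7 + 9 + 4 + 8 + 0 + 9 = 37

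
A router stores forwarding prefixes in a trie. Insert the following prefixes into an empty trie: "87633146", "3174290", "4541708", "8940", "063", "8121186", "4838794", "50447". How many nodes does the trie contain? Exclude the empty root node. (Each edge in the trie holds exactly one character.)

45

Insert word by word; a character creates a node only if that edge doesn't already exist:
  "87633146" → 8 new (8, 7, 6, 3, 3, 1, 4, 6)
  "3174290" → 7 new (3, 1, 7, 4, 2, 9, 0)
  "4541708" → 7 new (4, 5, 4, 1, 7, 0, 8)
  "8940" → prefix "8" already present; 3 new (9, 4, 0)
  "063" → 3 new (0, 6, 3)
  "8121186" → prefix "8" already present; 6 new (1, 2, 1, 1, 8, 6)
  "4838794" → prefix "4" already present; 6 new (8, 3, 8, 7, 9, 4)
  "50447" → 5 new (5, 0, 4, 4, 7)
Total nodes = 8 + 7 + 7 + 3 + 3 + 6 + 6 + 5 = 45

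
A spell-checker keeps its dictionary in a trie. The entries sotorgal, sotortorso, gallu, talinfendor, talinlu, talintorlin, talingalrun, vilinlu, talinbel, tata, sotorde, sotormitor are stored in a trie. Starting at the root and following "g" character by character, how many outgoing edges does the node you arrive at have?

The children of the "g" node are the distinct next characters among strings starting with "g".
Distinct next characters after "g": a.
That node has 1 child edge.

1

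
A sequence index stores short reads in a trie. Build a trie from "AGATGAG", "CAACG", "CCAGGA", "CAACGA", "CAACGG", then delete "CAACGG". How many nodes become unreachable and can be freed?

1

A node on "CAACGG"'s path can go only if nothing else ends at it or branches off below it.
The suffix "G" (1 node) is used only by "CAACGG"; the node for "CAACG" still has the child "A", so pruning stops there.
Nodes removed: 1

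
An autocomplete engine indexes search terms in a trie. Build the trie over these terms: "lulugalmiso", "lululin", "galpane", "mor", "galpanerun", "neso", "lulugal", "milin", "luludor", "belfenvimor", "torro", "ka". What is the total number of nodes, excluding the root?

56

Trace insertions, counting only characters that open a new branch:
  "lulugalmiso" → 11 new (l, u, l, u, g, a, l, m, i, s, o)
  "lululin" → prefix "lulu" already present; 3 new (l, i, n)
  "galpane" → 7 new (g, a, l, p, a, n, e)
  "mor" → 3 new (m, o, r)
  "galpanerun" → prefix "galpane" already present; 3 new (r, u, n)
  "neso" → 4 new (n, e, s, o)
  "lulugal" → prefix "lulugal" already present; 0 new (none)
  "milin" → prefix "m" already present; 4 new (i, l, i, n)
  "luludor" → prefix "lulu" already present; 3 new (d, o, r)
  "belfenvimor" → 11 new (b, e, l, f, e, n, v, i, m, o, r)
  "torro" → 5 new (t, o, r, r, o)
  "ka" → 2 new (k, a)
Total nodes = 11 + 3 + 7 + 3 + 3 + 4 + 0 + 4 + 3 + 11 + 5 + 2 = 56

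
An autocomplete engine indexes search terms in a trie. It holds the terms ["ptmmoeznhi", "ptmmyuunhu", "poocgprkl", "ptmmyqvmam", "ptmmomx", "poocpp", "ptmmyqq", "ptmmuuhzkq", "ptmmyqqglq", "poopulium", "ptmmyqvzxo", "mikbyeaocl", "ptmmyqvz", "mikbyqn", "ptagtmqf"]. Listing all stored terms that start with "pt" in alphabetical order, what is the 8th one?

DFS of the "pt" subtree visits, in order: "ptagtmqf", "ptmmoeznhi", "ptmmomx", "ptmmuuhzkq", "ptmmyqq", "ptmmyqqglq", "ptmmyqvmam", "ptmmyqvz", "ptmmyqvzxo", "ptmmyuunhu"
Position 8: ptmmyqvz

ptmmyqvz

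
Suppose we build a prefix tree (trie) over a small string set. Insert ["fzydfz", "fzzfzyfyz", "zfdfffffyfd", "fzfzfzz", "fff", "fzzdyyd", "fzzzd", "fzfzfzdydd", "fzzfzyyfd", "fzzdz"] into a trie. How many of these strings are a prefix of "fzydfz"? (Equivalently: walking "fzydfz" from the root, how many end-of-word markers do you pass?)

Walk "fzydfz" from the root; an end-of-word marker is hit whenever a stored word is a prefix of "fzydfz".
Prefixes of the query that are stored words: "fzydfz"
Count: 1

1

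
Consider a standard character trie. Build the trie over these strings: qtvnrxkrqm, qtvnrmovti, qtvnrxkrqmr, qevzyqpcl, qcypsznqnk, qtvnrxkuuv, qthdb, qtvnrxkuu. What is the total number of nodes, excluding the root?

For each word, the new-node count is its length minus the longest prefix already in the trie:
  "qtvnrxkrqm" → 10 new (q, t, v, n, r, x, k, r, q, m)
  "qtvnrmovti" → prefix "qtvnr" already present; 5 new (m, o, v, t, i)
  "qtvnrxkrqmr" → prefix "qtvnrxkrqm" already present; 1 new (r)
  "qevzyqpcl" → prefix "q" already present; 8 new (e, v, z, y, q, p, c, l)
  "qcypsznqnk" → prefix "q" already present; 9 new (c, y, p, s, z, n, q, n, k)
  "qtvnrxkuuv" → prefix "qtvnrxk" already present; 3 new (u, u, v)
  "qthdb" → prefix "qt" already present; 3 new (h, d, b)
  "qtvnrxkuu" → prefix "qtvnrxkuu" already present; 0 new (none)
Total nodes = 10 + 5 + 1 + 8 + 9 + 3 + 3 + 0 = 39

39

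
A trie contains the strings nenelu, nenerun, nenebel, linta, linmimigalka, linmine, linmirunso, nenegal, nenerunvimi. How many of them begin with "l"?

4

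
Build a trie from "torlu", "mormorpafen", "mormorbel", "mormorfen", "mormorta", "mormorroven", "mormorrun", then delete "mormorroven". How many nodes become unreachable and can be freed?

4

Walk "mormorroven" from the leaf back toward the root, removing each node that no remaining word uses.
The suffix "oven" (4 nodes) is used only by "mormorroven"; the node for "mormorr" still has the child "u", so pruning stops there.
Nodes removed: 4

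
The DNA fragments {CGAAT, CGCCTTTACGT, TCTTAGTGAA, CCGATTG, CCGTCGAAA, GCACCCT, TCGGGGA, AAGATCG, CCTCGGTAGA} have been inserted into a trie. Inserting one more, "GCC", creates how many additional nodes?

1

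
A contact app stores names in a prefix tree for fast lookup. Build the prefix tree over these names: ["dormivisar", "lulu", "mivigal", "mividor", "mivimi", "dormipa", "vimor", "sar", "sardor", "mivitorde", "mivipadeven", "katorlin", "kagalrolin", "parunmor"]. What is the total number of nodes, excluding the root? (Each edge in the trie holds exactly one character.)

75

For each word, the new-node count is its length minus the longest prefix already in the trie:
  "dormivisar" → 10 new (d, o, r, m, i, v, i, s, a, r)
  "lulu" → 4 new (l, u, l, u)
  "mivigal" → 7 new (m, i, v, i, g, a, l)
  "mividor" → prefix "mivi" already present; 3 new (d, o, r)
  "mivimi" → prefix "mivi" already present; 2 new (m, i)
  "dormipa" → prefix "dormi" already present; 2 new (p, a)
  "vimor" → 5 new (v, i, m, o, r)
  "sar" → 3 new (s, a, r)
  "sardor" → prefix "sar" already present; 3 new (d, o, r)
  "mivitorde" → prefix "mivi" already present; 5 new (t, o, r, d, e)
  "mivipadeven" → prefix "mivi" already present; 7 new (p, a, d, e, v, e, n)
  "katorlin" → 8 new (k, a, t, o, r, l, i, n)
  "kagalrolin" → prefix "ka" already present; 8 new (g, a, l, r, o, l, i, n)
  "parunmor" → 8 new (p, a, r, u, n, m, o, r)
Total nodes = 10 + 4 + 7 + 3 + 2 + 2 + 5 + 3 + 3 + 5 + 7 + 8 + 8 + 8 = 75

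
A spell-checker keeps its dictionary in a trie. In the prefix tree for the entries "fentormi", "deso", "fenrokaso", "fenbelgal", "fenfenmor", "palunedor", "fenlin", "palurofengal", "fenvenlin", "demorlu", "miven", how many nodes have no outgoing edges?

Leaves are exactly the stored words that no other stored word extends.
Those words: "demorlu", "deso", "fenbelgal", "fenfenmor", "fenlin", "fenrokaso", "fentormi", "fenvenlin", "miven", "palunedor", "palurofengal"
Leaf count: 11

11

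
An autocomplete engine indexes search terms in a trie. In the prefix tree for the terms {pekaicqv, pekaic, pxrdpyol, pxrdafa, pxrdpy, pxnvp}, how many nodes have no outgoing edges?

A leaf is a node with no children — equivalently, the end of a word that is not a proper prefix of any other stored word.
Those words: "pekaicqv", "pxnvp", "pxrdafa", "pxrdpyol"
Leaf count: 4

4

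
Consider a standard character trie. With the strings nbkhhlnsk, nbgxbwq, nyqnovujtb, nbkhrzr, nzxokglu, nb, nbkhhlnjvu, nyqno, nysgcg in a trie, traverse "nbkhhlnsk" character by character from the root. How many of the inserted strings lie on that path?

2

Traverse "nbkhhlnsk" character by character; count nodes along the way that are marked as word ends.
Prefixes of the query that are stored words: "nb", "nbkhhlnsk"
Count: 2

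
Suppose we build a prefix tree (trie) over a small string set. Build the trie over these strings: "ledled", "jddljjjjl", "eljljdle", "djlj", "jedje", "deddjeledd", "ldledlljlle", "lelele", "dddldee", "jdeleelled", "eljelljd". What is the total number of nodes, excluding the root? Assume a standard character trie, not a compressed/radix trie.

73

Insert word by word; a character creates a node only if that edge doesn't already exist:
  "ledled" → 6 new (l, e, d, l, e, d)
  "jddljjjjl" → 9 new (j, d, d, l, j, j, j, j, l)
  "eljljdle" → 8 new (e, l, j, l, j, d, l, e)
  "djlj" → 4 new (d, j, l, j)
  "jedje" → prefix "j" already present; 4 new (e, d, j, e)
  "deddjeledd" → prefix "d" already present; 9 new (e, d, d, j, e, l, e, d, d)
  "ldledlljlle" → prefix "l" already present; 10 new (d, l, e, d, l, l, j, l, l, e)
  "lelele" → prefix "le" already present; 4 new (l, e, l, e)
  "dddldee" → prefix "d" already present; 6 new (d, d, l, d, e, e)
  "jdeleelled" → prefix "jd" already present; 8 new (e, l, e, e, l, l, e, d)
  "eljelljd" → prefix "elj" already present; 5 new (e, l, l, j, d)
Total nodes = 6 + 9 + 8 + 4 + 4 + 9 + 10 + 4 + 6 + 8 + 5 = 73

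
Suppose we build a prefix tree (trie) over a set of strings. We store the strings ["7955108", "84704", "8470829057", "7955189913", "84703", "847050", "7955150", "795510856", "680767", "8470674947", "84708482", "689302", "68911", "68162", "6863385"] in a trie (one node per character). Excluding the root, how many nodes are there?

Insert word by word; a character creates a node only if that edge doesn't already exist:
  "7955108" → 7 new (7, 9, 5, 5, 1, 0, 8)
  "84704" → 5 new (8, 4, 7, 0, 4)
  "8470829057" → prefix "8470" already present; 6 new (8, 2, 9, 0, 5, 7)
  "7955189913" → prefix "79551" already present; 5 new (8, 9, 9, 1, 3)
  "84703" → prefix "8470" already present; 1 new (3)
  "847050" → prefix "8470" already present; 2 new (5, 0)
  "7955150" → prefix "79551" already present; 2 new (5, 0)
  "795510856" → prefix "7955108" already present; 2 new (5, 6)
  "680767" → 6 new (6, 8, 0, 7, 6, 7)
  "8470674947" → prefix "8470" already present; 6 new (6, 7, 4, 9, 4, 7)
  "84708482" → prefix "84708" already present; 3 new (4, 8, 2)
  "689302" → prefix "68" already present; 4 new (9, 3, 0, 2)
  "68911" → prefix "689" already present; 2 new (1, 1)
  "68162" → prefix "68" already present; 3 new (1, 6, 2)
  "6863385" → prefix "68" already present; 5 new (6, 3, 3, 8, 5)
Total nodes = 7 + 5 + 6 + 5 + 1 + 2 + 2 + 2 + 6 + 6 + 3 + 4 + 2 + 3 + 5 = 59

59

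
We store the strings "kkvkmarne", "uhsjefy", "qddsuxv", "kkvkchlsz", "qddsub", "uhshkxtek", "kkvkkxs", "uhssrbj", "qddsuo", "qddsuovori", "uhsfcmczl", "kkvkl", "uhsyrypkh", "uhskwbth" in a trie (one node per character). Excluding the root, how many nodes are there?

65

For each word, the new-node count is its length minus the longest prefix already in the trie:
  "kkvkmarne" → 9 new (k, k, v, k, m, a, r, n, e)
  "uhsjefy" → 7 new (u, h, s, j, e, f, y)
  "qddsuxv" → 7 new (q, d, d, s, u, x, v)
  "kkvkchlsz" → prefix "kkvk" already present; 5 new (c, h, l, s, z)
  "qddsub" → prefix "qddsu" already present; 1 new (b)
  "uhshkxtek" → prefix "uhs" already present; 6 new (h, k, x, t, e, k)
  "kkvkkxs" → prefix "kkvk" already present; 3 new (k, x, s)
  "uhssrbj" → prefix "uhs" already present; 4 new (s, r, b, j)
  "qddsuo" → prefix "qddsu" already present; 1 new (o)
  "qddsuovori" → prefix "qddsuo" already present; 4 new (v, o, r, i)
  "uhsfcmczl" → prefix "uhs" already present; 6 new (f, c, m, c, z, l)
  "kkvkl" → prefix "kkvk" already present; 1 new (l)
  "uhsyrypkh" → prefix "uhs" already present; 6 new (y, r, y, p, k, h)
  "uhskwbth" → prefix "uhs" already present; 5 new (k, w, b, t, h)
Total nodes = 9 + 7 + 7 + 5 + 1 + 6 + 3 + 4 + 1 + 4 + 6 + 1 + 6 + 5 = 65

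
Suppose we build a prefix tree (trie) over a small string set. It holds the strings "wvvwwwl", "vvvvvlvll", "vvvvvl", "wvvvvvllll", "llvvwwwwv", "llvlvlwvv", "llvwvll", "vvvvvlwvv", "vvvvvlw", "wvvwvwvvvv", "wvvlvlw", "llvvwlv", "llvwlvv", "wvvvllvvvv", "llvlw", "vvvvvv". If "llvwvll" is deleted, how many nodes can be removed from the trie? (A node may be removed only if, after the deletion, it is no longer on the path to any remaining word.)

After clearing the end-marker at "llvwvll", prune upward until reaching a node still needed by another word.
The suffix "vll" (3 nodes) is used only by "llvwvll"; the node for "llvw" still has the child "l", so pruning stops there.
Nodes removed: 3

3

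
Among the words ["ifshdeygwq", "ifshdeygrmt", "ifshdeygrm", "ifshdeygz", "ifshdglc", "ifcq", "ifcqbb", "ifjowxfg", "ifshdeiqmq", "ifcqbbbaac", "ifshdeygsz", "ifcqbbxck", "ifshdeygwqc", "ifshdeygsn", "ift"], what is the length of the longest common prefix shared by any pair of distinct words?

The deepest shared node is where two words last agree before diverging.
"ifshdeygrm" and "ifshdeygrmt" agree on "ifshdeygrm" (10 characters) before diverging; nothing deeper is shared.
Longest shared-prefix length: 10

10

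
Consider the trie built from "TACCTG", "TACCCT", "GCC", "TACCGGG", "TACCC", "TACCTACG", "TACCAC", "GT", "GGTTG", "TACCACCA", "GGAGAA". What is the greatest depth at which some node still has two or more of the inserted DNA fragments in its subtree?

6

Look for the deepest trie node that still has at least two words in its subtree.
e.g. "TACCAC" and "TACCACCA" share the prefix "TACCAC" of length 6; no pair shares a longer one.
Longest shared-prefix length: 6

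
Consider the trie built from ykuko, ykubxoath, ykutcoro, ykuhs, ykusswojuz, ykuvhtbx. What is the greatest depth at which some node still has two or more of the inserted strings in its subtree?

Equivalently: take the maximum, over all pairs, of their longest common prefix length.
e.g. "ykubxoath" and "ykuhs" share the prefix "yku" of length 3; no pair shares a longer one.
Longest shared-prefix length: 3

3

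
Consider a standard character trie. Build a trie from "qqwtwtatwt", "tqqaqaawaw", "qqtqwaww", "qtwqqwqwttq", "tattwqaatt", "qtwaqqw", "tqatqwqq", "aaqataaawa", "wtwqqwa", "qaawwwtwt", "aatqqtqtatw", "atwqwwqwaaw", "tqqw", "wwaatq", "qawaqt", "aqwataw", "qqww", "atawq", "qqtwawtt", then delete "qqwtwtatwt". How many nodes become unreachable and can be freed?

7

After clearing the end-marker at "qqwtwtatwt", prune upward until reaching a node still needed by another word.
The suffix "twtatwt" (7 nodes) is used only by "qqwtwtatwt"; the node for "qqw" still has the child "w", so pruning stops there.
Nodes removed: 7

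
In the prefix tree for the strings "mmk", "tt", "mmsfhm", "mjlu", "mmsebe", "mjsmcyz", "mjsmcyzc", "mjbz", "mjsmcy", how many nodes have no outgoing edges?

Leaves are exactly the stored words that no other stored word extends.
Those words: "mjbz", "mjlu", "mjsmcyzc", "mmk", "mmsebe", "mmsfhm", "tt"
Leaf count: 7

7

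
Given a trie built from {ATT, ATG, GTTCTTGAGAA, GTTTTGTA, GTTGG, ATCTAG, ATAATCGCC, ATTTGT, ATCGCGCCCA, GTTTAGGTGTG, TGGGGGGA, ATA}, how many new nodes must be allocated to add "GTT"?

0

Every character of "GTT" already lies on an existing path (it is a prefix of some stored word).
No new nodes are needed: 0.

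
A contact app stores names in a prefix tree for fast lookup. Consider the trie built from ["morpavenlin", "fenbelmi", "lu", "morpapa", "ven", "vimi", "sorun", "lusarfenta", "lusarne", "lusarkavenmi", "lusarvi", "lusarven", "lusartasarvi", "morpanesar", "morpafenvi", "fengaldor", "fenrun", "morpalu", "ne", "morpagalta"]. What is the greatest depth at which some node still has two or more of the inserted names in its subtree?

Equivalently: take the maximum, over all pairs, of their longest common prefix length.
e.g. "lusarven" and "lusarvi" share the prefix "lusarv" of length 6; no pair shares a longer one.
Longest shared-prefix length: 6

6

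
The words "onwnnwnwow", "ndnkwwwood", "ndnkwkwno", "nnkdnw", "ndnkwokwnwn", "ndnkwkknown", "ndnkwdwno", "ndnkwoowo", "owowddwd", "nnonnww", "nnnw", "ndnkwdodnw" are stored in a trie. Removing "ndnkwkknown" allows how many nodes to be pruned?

After clearing the end-marker at "ndnkwkknown", prune upward until reaching a node still needed by another word.
The suffix "known" (5 nodes) is used only by "ndnkwkknown"; the node for "ndnkwk" still has the child "w", so pruning stops there.
Nodes removed: 5

5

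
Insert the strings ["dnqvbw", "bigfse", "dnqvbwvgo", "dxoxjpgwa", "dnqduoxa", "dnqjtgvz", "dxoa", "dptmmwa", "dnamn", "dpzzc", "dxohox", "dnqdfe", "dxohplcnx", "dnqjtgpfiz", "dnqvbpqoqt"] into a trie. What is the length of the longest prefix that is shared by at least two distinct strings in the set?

The deepest shared node is where two words last agree before diverging.
e.g. "dnqjtgpfiz" and "dnqjtgvz" share the prefix "dnqjtg" of length 6; no pair shares a longer one.
Longest shared-prefix length: 6

6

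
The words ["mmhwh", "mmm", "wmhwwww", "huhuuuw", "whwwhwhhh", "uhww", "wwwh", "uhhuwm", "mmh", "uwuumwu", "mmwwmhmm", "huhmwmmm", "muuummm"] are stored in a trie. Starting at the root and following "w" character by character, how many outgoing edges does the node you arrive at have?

3

Follow the path "w" to its node, then look at its outgoing edges.
Distinct next characters after "w": h, m, w.
That node has 3 child edges.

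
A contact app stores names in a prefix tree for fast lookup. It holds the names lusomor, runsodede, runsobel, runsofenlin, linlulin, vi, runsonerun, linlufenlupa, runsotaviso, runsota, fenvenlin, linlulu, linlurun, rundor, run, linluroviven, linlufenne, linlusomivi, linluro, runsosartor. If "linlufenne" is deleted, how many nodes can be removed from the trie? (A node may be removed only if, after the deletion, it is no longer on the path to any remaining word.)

Walk "linlufenne" from the leaf back toward the root, removing each node that no remaining word uses.
The suffix "ne" (2 nodes) is used only by "linlufenne"; the node for "linlufen" still has the child "l", so pruning stops there.
Nodes removed: 2

2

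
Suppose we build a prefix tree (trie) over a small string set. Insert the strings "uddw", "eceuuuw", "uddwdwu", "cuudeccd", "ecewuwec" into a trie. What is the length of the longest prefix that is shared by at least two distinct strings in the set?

4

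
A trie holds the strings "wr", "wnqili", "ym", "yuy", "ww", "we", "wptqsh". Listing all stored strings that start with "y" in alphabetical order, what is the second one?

Words with prefix "y", in lexicographic order: "ym", "yuy"
Position 2: yuy

yuy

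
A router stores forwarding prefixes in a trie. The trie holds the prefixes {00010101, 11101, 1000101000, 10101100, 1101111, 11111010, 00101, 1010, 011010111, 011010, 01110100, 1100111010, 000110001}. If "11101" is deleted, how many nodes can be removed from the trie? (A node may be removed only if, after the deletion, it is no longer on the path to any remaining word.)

2

A node on "11101"'s path can go only if nothing else ends at it or branches off below it.
The suffix "01" (2 nodes) is used only by "11101"; the node for "111" still has the child "1", so pruning stops there.
Nodes removed: 2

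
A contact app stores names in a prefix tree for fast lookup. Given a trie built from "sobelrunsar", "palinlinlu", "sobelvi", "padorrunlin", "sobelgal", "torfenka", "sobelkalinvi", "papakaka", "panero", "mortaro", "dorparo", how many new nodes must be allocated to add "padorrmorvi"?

5

Walking "padorrmorvi" from the root, the first 6 characters ("padorr") follow existing edges; "m" is the first miss.
So 11 − 6 = 5 new nodes.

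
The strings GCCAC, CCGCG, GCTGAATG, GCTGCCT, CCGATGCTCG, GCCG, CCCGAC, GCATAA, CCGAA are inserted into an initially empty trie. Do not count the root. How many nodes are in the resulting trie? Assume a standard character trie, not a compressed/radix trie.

36

For each word, the new-node count is its length minus the longest prefix already in the trie:
  "GCCAC" → 5 new (G, C, C, A, C)
  "CCGCG" → 5 new (C, C, G, C, G)
  "GCTGAATG" → prefix "GC" already present; 6 new (T, G, A, A, T, G)
  "GCTGCCT" → prefix "GCTG" already present; 3 new (C, C, T)
  "CCGATGCTCG" → prefix "CCG" already present; 7 new (A, T, G, C, T, C, G)
  "GCCG" → prefix "GCC" already present; 1 new (G)
  "CCCGAC" → prefix "CC" already present; 4 new (C, G, A, C)
  "GCATAA" → prefix "GC" already present; 4 new (A, T, A, A)
  "CCGAA" → prefix "CCGA" already present; 1 new (A)
Total nodes = 5 + 5 + 6 + 3 + 7 + 1 + 4 + 4 + 1 = 36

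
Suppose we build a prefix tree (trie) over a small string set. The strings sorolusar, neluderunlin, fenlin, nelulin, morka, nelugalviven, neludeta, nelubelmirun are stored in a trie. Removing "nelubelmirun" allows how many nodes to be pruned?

Walk "nelubelmirun" from the leaf back toward the root, removing each node that no remaining word uses.
The suffix "belmirun" (8 nodes) is used only by "nelubelmirun"; the node for "nelu" still has the child "d", so pruning stops there.
Nodes removed: 8

8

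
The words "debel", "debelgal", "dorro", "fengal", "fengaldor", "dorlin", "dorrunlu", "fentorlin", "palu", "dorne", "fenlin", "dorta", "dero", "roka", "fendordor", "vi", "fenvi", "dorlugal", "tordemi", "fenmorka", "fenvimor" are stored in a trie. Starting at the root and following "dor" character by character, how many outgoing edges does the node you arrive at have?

4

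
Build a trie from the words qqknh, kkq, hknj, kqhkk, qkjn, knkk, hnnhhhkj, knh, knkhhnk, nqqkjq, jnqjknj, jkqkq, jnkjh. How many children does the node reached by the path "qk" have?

Walk "qk" from the root, arriving at one node.
Characters that immediately follow "qk" among the stored strings: {j}.
That node has 1 child edge.

1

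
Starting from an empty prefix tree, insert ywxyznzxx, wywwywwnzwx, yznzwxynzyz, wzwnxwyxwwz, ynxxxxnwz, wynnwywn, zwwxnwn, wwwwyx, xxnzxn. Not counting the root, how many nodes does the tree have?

72

Trace insertions, counting only characters that open a new branch:
  "ywxyznzxx" → 9 new (y, w, x, y, z, n, z, x, x)
  "wywwywwnzwx" → 11 new (w, y, w, w, y, w, w, n, z, w, x)
  "yznzwxynzyz" → prefix "y" already present; 10 new (z, n, z, w, x, y, n, z, y, z)
  "wzwnxwyxwwz" → prefix "w" already present; 10 new (z, w, n, x, w, y, x, w, w, z)
  "ynxxxxnwz" → prefix "y" already present; 8 new (n, x, x, x, x, n, w, z)
  "wynnwywn" → prefix "wy" already present; 6 new (n, n, w, y, w, n)
  "zwwxnwn" → 7 new (z, w, w, x, n, w, n)
  "wwwwyx" → prefix "w" already present; 5 new (w, w, w, y, x)
  "xxnzxn" → 6 new (x, x, n, z, x, n)
Total nodes = 9 + 11 + 10 + 10 + 8 + 6 + 7 + 5 + 6 = 72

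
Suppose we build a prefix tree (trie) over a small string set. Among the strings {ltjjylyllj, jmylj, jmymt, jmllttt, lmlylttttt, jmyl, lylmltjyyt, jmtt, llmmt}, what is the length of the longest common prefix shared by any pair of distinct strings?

4

The deepest shared node is where two words last agree before diverging.
e.g. "jmyl" and "jmylj" share the prefix "jmyl" of length 4; no pair shares a longer one.
Longest shared-prefix length: 4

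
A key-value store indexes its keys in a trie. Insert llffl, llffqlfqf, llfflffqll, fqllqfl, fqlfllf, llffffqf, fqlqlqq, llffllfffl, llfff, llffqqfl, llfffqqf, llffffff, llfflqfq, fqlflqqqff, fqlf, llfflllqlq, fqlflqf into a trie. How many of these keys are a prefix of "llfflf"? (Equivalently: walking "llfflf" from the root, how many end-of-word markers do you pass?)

Check each prefix of "llfflf" against the stored set — each match is an end-marker on the path.
Prefixes of the query that are stored words: "llffl"
Count: 1

1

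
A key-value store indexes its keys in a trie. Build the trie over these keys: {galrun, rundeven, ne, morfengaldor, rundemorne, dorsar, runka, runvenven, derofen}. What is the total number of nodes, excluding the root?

53

Count nodes per top-level branch (shared prefixes stored once):
  'd'-branch (derofen, dorsar): 12 nodes
  'g'-branch (galrun): 6 nodes
  'm'-branch (morfengaldor): 12 nodes
  'n'-branch (ne): 2 nodes
  'r'-branch (rundemorne, rundeven, runka, runvenven): 21 nodes
Sum: 53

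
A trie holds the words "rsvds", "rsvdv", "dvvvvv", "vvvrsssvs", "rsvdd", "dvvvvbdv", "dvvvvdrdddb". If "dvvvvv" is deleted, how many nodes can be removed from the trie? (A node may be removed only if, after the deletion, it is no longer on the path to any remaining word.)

1

Walk "dvvvvv" from the leaf back toward the root, removing each node that no remaining word uses.
The suffix "v" (1 node) is used only by "dvvvvv"; the node for "dvvvv" still has the child "b", so pruning stops there.
Nodes removed: 1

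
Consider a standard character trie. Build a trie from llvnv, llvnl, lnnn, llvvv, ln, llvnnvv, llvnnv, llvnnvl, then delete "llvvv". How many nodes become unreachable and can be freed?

2

Walk "llvvv" from the leaf back toward the root, removing each node that no remaining word uses.
The suffix "vv" (2 nodes) is used only by "llvvv"; the node for "llv" still has the child "n", so pruning stops there.
Nodes removed: 2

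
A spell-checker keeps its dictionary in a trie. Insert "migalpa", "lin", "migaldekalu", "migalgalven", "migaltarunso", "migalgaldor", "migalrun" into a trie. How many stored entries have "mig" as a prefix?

Filter for entries beginning with "mig":
Matches: "migaldekalu", "migalgaldor", "migalgalven", "migalpa", "migalrun", "migaltarunso"
Count: 6

6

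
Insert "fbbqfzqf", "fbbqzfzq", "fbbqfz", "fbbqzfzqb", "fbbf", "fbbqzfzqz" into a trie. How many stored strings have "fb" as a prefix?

6

Traverse to the node for "fb", then collect every word in that subtree.
Matches: "fbbf", "fbbqfz", "fbbqfzqf", "fbbqzfzq", "fbbqzfzqb", "fbbqzfzqz"
Count: 6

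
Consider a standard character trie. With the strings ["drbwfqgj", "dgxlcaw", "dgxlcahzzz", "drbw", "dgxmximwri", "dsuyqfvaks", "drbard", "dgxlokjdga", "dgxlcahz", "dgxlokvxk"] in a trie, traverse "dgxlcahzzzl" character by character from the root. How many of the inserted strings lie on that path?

2

Check each prefix of "dgxlcahzzzl" against the stored set — each match is an end-marker on the path.
Prefixes of the query that are stored words: "dgxlcahz", "dgxlcahzzz"
Count: 2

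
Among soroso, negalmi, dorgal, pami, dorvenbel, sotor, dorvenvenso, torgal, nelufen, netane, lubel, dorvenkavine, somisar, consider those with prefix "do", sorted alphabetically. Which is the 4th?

dorvenvenso

Filter for "do…" and sort: "dorgal", "dorvenbel", "dorvenkavine", "dorvenvenso"
Position 4: dorvenvenso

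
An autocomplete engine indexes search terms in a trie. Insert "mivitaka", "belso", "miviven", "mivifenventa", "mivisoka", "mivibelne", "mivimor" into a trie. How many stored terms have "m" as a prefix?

6

Walk to "m"; the words in its subtree are exactly those with that prefix.
Words under "m": mivibelne, mivifenventa, mivimor, mivisoka, mivitaka, miviven
Count: 6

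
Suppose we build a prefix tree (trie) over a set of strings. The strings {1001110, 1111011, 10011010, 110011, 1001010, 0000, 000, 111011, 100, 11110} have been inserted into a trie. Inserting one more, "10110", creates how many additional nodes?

Walking "10110" from the root, the first 2 characters ("10") follow existing edges; "1" is the first miss.
New nodes needed: |"10110"| − 2 = 5 − 2 = 3.

3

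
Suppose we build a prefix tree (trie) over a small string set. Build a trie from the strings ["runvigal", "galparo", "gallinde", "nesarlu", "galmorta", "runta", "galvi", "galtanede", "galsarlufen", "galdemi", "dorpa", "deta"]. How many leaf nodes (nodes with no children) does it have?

12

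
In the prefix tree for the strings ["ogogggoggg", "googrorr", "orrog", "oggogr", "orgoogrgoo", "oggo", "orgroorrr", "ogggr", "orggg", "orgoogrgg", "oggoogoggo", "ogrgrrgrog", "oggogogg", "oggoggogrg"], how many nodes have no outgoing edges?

A leaf is a node with no children — equivalently, the end of a word that is not a proper prefix of any other stored word.
Those words: "googrorr", "ogggr", "oggoggogrg", "oggogogg", "oggogr", "oggoogoggo", "ogogggoggg", "ogrgrrgrog", "orggg", "orgoogrgg", "orgoogrgoo", "orgroorrr", "orrog"
Leaf count: 13

13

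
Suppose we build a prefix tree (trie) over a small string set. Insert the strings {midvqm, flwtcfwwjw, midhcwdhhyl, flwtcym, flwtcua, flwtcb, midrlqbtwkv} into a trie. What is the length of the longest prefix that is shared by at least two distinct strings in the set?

5

The deepest shared node is where two words last agree before diverging.
e.g. "flwtcb" and "flwtcfwwjw" share the prefix "flwtc" of length 5; no pair shares a longer one.
Longest shared-prefix length: 5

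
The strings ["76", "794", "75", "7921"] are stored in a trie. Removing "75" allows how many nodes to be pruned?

1

Walk "75" from the leaf back toward the root, removing each node that no remaining word uses.
The suffix "5" (1 node) is used only by "75"; the node for "7" still has the child "6", so pruning stops there.
Nodes removed: 1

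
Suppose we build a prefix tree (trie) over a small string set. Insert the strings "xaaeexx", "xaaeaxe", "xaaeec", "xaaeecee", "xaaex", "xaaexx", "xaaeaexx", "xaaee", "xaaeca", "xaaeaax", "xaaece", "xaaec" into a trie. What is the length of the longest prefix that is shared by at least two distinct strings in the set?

6

The deepest shared node is where two words last agree before diverging.
"xaaeec" and "xaaeecee" agree on "xaaeec" (6 characters) before diverging; nothing deeper is shared.
Longest shared-prefix length: 6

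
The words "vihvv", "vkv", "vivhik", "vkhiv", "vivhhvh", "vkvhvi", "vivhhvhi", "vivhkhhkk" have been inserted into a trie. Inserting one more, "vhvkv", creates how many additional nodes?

4

The longest prefix of "vhvkv" already in the trie is "v" (length 1).
So 5 − 1 = 4 new nodes.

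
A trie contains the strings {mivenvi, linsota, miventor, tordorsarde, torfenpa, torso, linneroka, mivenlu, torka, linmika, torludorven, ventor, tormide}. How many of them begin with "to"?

6

Traverse to the node for "to", then collect every word in that subtree.
Matches: "tordorsarde", "torfenpa", "torka", "torludorven", "tormide", "torso"
Count: 6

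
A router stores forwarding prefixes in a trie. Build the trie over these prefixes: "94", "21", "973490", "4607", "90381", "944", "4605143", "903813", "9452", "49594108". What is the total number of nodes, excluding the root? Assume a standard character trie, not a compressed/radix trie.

Trace insertions, counting only characters that open a new branch:
  "94" → 2 new (9, 4)
  "21" → 2 new (2, 1)
  "973490" → prefix "9" already present; 5 new (7, 3, 4, 9, 0)
  "4607" → 4 new (4, 6, 0, 7)
  "90381" → prefix "9" already present; 4 new (0, 3, 8, 1)
  "944" → prefix "94" already present; 1 new (4)
  "4605143" → prefix "460" already present; 4 new (5, 1, 4, 3)
  "903813" → prefix "90381" already present; 1 new (3)
  "9452" → prefix "94" already present; 2 new (5, 2)
  "49594108" → prefix "4" already present; 7 new (9, 5, 9, 4, 1, 0, 8)
Total nodes = 2 + 2 + 5 + 4 + 4 + 1 + 4 + 1 + 2 + 7 = 32

32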